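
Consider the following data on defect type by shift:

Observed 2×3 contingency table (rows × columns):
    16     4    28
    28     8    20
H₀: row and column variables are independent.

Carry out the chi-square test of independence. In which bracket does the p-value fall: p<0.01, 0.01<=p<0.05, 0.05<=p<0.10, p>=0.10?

p-value bracket: 0.05<=p<0.10

Row totals [48, 56], col totals [44, 12, 48], n=104
χ² = (16−20.31)²/20.31 + (4−5.54)²/5.54 + (28−22.15)²/22.15 + (28−23.69)²/23.69 + (8−6.46)²/6.46 + (20−25.85)²/25.85 = 5.3557
df = 2
p-value (upper-tail) = 0.06871
→ bracket: 0.05<=p<0.10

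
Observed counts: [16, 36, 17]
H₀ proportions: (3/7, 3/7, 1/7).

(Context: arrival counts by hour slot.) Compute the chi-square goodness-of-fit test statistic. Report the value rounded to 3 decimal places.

n = 69; E_i = n·p_i = [29.57, 29.57, 9.86]
χ² = (16−29.57)²/29.57 + (36−29.57)²/29.57 + (17−9.86)²/9.86 = 12.8019
df = 2

test statistic = 12.802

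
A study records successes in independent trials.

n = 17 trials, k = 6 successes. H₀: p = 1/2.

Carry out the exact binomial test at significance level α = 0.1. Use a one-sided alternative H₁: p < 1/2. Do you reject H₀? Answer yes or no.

reject H₀: no

Exact binomial: n=17, k=6, p₀=1/2=0.5000
P(X≤6) from Σ C(n,i)·p₀^i·(1−p₀)^(n−i)
p-value (one-sided, H₁ less) = 0.16615
At α=0.1: p ≥ α → fail to reject H₀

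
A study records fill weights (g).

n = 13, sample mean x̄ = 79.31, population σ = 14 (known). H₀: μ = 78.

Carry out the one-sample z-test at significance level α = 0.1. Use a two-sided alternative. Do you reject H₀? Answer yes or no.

reject H₀: no

SE = σ/√n = 14/√13 = 3.8829
z = (x̄−μ₀)/SE = (79.31−78)/3.8829 = 0.3374
p-value (two-sided) = 0.73583
At α=0.1: p ≥ α → fail to reject H₀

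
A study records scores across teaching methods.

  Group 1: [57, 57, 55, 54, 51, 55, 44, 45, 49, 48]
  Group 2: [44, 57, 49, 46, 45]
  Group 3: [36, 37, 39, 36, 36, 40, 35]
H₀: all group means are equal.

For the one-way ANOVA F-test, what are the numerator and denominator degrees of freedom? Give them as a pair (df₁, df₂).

k = 3 groups, N = 22 total
df = (k−1, N−k) = (3−1, 22−3) = (2, 19)

degrees of freedom = [2, 19]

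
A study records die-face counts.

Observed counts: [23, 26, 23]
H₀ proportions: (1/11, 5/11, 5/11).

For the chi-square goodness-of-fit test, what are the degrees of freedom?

degrees of freedom = 2

df = k − 1 = 3 − 1 = 2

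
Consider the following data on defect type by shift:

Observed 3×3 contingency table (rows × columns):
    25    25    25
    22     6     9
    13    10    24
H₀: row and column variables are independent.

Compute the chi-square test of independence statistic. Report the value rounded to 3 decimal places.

test statistic = 14.061

Row totals [75, 37, 47], col totals [60, 41, 58], n=159
χ² = (25−28.30)²/28.30 + (25−19.34)²/19.34 + (25−27.36)²/27.36 + (22−13.96)²/13.96 + (6−9.54)²/9.54 + (9−13.50)²/13.50 + (13−17.74)²/17.74 + (10−12.12)²/12.12 + (24−17.14)²/17.14 = 14.0611
df = 4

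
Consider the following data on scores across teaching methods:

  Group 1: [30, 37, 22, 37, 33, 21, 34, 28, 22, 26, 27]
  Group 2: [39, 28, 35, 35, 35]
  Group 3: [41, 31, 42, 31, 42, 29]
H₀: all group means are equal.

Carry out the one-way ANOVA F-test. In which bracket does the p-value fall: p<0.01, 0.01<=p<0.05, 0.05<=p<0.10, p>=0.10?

Group means [28.82, 34.40, 36.00], grand mean 32.045
SSB = Σnᵢ(x̄ᵢ−x̄)² = 236.118; SSW = ΣΣ(x−x̄ᵢ)² = 604.836
MSB = 236.118/2 = 118.0591; MSW = 604.836/19 = 31.8335
F = MSB/MSW = 3.7086
df = (2, 19)
p-value (upper-tail) = 0.04367
→ bracket: 0.01<=p<0.05

p-value bracket: 0.01<=p<0.05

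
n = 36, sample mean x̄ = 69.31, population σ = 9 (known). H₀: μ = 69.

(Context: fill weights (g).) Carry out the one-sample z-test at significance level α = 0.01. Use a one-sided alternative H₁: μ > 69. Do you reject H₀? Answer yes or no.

reject H₀: no

SE = σ/√n = 9/√36 = 1.5000
z = (x̄−μ₀)/SE = (69.31−69)/1.5000 = 0.2067
p-value (one-sided, H₁ greater) = 0.41814
At α=0.01: p ≥ α → fail to reject H₀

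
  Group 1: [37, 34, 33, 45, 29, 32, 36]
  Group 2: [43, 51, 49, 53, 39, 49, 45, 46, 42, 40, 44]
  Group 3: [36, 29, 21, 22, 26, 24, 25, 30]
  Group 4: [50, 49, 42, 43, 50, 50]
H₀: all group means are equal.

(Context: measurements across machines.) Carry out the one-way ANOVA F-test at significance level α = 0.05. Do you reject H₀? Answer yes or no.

Group means [35.14, 45.55, 26.62, 47.33], grand mean 38.875
SSB = Σnᵢ(x̄ᵢ−x̄)² = 2216.707; SSW = ΣΣ(x−x̄ᵢ)² = 598.793
MSB = 2216.707/3 = 738.9024; MSW = 598.793/28 = 21.3855
F = MSB/MSW = 34.5516
df = (3, 28)
p-value (upper-tail) = 0.00000
At α=0.05: p < α → reject H₀

reject H₀: yes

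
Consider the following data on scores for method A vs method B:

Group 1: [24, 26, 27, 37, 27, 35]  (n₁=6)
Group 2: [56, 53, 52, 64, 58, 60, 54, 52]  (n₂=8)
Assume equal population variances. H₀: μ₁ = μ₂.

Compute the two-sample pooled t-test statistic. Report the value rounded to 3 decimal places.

test statistic = -10.454

x̄₁=29.333, s₁=5.317, n₁=6
x̄₂=56.125, s₂=4.291, n₂=8
s_p² = [5·5.317² + 7·4.291²]/12 = 22.5174
SE = √(s_p²·(1/6+1/8)) = 2.5627
t = (29.333−56.125)/2.5627 = -10.4544
df = 12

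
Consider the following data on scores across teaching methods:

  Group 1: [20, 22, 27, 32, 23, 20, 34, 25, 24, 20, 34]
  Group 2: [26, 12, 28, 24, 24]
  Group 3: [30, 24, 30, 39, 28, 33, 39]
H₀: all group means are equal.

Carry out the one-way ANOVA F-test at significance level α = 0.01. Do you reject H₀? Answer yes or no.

Group means [25.55, 22.80, 31.86], grand mean 26.870
SSB = Σnᵢ(x̄ᵢ−x̄)² = 276.224; SSW = ΣΣ(x−x̄ᵢ)² = 644.384
MSB = 276.224/2 = 138.1121; MSW = 644.384/20 = 32.2192
F = MSB/MSW = 4.2866
df = (2, 20)
p-value (upper-tail) = 0.02823
At α=0.01: p ≥ α → fail to reject H₀

reject H₀: no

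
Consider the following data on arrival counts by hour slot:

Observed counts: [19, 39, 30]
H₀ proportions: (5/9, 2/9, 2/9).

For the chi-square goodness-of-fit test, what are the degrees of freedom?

df = k − 1 = 3 − 1 = 2

degrees of freedom = 2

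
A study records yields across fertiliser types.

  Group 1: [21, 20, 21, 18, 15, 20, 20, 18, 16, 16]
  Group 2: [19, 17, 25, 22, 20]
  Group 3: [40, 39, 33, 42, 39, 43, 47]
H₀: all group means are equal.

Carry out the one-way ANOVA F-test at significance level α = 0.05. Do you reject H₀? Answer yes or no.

reject H₀: yes

Group means [18.50, 20.60, 40.43], grand mean 25.955
SSB = Σnᵢ(x̄ᵢ−x̄)² = 2165.540; SSW = ΣΣ(x−x̄ᵢ)² = 193.414
MSB = 2165.540/2 = 1082.7701; MSW = 193.414/19 = 10.1797
F = MSB/MSW = 106.3656
df = (2, 19)
p-value (upper-tail) = 0.00000
At α=0.05: p < α → reject H₀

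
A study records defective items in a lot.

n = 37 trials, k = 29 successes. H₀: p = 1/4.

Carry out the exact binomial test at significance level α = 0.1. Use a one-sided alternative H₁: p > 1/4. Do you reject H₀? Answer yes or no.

Exact binomial: n=37, k=29, p₀=1/4=0.2500
P(X≥29) from Σ C(n,i)·p₀^i·(1−p₀)^(n−i)
p-value (one-sided, H₁ greater) = 0.00000
At α=0.1: p < α → reject H₀

reject H₀: yes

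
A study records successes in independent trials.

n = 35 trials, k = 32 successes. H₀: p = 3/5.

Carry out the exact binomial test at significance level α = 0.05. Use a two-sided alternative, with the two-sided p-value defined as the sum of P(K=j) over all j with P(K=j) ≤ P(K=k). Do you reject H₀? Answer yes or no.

reject H₀: yes

Exact binomial: n=35, k=32, p₀=3/5=0.6000
P(X=j) = C(n,j)·p₀^j·(1−p₀)^(n−j); p = Σ P(X=j) over j with P(X=j) ≤ P(X=32)
p-value (two-sided) = 0.00008
At α=0.05: p < α → reject H₀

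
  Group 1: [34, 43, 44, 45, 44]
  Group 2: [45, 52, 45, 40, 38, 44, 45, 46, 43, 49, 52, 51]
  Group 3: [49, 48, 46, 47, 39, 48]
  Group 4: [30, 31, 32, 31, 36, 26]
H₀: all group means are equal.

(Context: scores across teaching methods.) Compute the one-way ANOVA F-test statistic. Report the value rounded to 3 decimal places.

test statistic = 19.835

Group means [42.00, 45.83, 46.17, 31.00], grand mean 42.172
SSB = Σnᵢ(x̄ᵢ−x̄)² = 1005.638; SSW = ΣΣ(x−x̄ᵢ)² = 422.500
MSB = 1005.638/3 = 335.2126; MSW = 422.500/25 = 16.9000
F = MSB/MSW = 19.8351
df = (3, 25)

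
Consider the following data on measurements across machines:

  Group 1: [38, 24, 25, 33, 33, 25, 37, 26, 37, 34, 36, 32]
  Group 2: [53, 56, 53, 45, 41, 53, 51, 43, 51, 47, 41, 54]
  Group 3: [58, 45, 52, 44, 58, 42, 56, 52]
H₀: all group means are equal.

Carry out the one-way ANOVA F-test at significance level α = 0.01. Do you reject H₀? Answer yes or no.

reject H₀: yes

Group means [31.67, 49.00, 50.88], grand mean 42.969
SSB = Σnᵢ(x̄ᵢ−x̄)² = 2469.427; SSW = ΣΣ(x−x̄ᵢ)² = 909.542
MSB = 2469.427/2 = 1234.7135; MSW = 909.542/29 = 31.3635
F = MSB/MSW = 39.3678
df = (2, 29)
p-value (upper-tail) = 0.00000
At α=0.01: p < α → reject H₀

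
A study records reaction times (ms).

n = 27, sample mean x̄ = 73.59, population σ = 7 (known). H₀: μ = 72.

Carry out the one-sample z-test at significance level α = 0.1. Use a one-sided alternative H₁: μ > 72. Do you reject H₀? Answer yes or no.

reject H₀: no

SE = σ/√n = 7/√27 = 1.3472
z = (x̄−μ₀)/SE = (73.59−72)/1.3472 = 1.1803
p-value (one-sided, H₁ greater) = 0.11895
At α=0.1: p ≥ α → fail to reject H₀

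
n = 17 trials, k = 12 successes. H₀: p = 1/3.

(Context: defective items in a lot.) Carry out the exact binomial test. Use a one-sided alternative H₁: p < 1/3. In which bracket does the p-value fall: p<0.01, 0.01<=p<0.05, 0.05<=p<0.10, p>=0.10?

p-value bracket: p>=0.10

Exact binomial: n=17, k=12, p₀=1/3=0.3333
P(X≤12) from Σ C(n,i)·p₀^i·(1−p₀)^(n−i)
p-value (one-sided, H₁ less) = 0.99966
→ bracket: p>=0.10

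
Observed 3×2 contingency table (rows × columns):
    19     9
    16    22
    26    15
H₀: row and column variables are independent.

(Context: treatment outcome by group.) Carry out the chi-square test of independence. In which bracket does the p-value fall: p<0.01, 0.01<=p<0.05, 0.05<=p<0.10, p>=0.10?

Row totals [28, 38, 41], col totals [61, 46], n=107
χ² = (19−15.96)²/15.96 + (9−12.04)²/12.04 + (16−21.66)²/21.66 + (22−16.34)²/16.34 + (26−23.37)²/23.37 + (15−17.63)²/17.63 = 5.4748
df = 2
p-value (upper-tail) = 0.06474
→ bracket: 0.05<=p<0.10

p-value bracket: 0.05<=p<0.10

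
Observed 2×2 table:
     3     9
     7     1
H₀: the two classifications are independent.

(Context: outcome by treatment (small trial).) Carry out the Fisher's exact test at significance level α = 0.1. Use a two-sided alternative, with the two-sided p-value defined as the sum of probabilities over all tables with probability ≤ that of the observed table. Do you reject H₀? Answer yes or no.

Margins: r₁=12, r₂=8, c₁=10, c₂=10, n=20
p_obs = C(12,3)·C(8,7)/C(20,10); sum pmf over tables with pmf ≤ p_obs
p-value (two-sided) = 0.01977
At α=0.1: p < α → reject H₀

reject H₀: yes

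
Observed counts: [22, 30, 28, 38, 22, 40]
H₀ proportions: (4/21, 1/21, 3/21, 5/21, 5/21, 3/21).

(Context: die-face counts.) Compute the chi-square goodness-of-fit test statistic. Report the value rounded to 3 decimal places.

n = 180; E_i = n·p_i = [34.29, 8.57, 25.71, 42.86, 42.86, 25.71]
χ² = (22−34.29)²/34.29 + (30−8.57)²/8.57 + (28−25.71)²/25.71 + (38−42.86)²/42.86 + (22−42.86)²/42.86 + (40−25.71)²/25.71 = 76.8144
df = 5

test statistic = 76.814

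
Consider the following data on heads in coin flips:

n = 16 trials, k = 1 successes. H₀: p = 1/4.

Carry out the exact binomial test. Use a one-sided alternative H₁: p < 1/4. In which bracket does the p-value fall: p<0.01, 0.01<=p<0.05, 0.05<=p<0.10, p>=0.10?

Exact binomial: n=16, k=1, p₀=1/4=0.2500
P(X≤1) from Σ C(n,i)·p₀^i·(1−p₀)^(n−i)
p-value (one-sided, H₁ less) = 0.06348
→ bracket: 0.05<=p<0.10

p-value bracket: 0.05<=p<0.10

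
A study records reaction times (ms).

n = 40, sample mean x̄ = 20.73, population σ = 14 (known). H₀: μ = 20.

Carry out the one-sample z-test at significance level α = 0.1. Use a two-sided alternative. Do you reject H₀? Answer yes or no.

reject H₀: no

SE = σ/√n = 14/√40 = 2.2136
z = (x̄−μ₀)/SE = (20.73−20)/2.2136 = 0.3298
p-value (two-sided) = 0.74157
At α=0.1: p ≥ α → fail to reject H₀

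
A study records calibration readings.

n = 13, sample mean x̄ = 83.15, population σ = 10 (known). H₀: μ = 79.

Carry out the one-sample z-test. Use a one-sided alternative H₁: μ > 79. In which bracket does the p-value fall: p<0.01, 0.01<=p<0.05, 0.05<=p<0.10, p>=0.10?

SE = σ/√n = 10/√13 = 2.7735
z = (x̄−μ₀)/SE = (83.15−79)/2.7735 = 1.4963
p-value (one-sided, H₁ greater) = 0.06729
→ bracket: 0.05<=p<0.10

p-value bracket: 0.05<=p<0.10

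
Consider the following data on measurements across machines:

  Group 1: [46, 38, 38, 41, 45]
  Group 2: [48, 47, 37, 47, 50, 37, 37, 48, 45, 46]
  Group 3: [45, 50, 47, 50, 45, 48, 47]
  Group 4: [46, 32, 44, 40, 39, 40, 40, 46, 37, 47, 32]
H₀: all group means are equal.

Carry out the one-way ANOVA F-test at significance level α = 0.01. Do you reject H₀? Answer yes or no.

Group means [41.60, 44.20, 47.43, 40.27], grand mean 43.182
SSB = Σnᵢ(x̄ᵢ−x̄)² = 242.213; SSW = ΣΣ(x−x̄ᵢ)² = 594.696
MSB = 242.213/3 = 80.7377; MSW = 594.696/29 = 20.5068
F = MSB/MSW = 3.9371
df = (3, 29)
p-value (upper-tail) = 0.01797
At α=0.01: p ≥ α → fail to reject H₀

reject H₀: no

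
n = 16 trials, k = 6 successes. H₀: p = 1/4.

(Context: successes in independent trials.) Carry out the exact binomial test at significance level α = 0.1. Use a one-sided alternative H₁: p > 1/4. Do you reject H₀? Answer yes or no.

Exact binomial: n=16, k=6, p₀=1/4=0.2500
P(X≥6) from Σ C(n,i)·p₀^i·(1−p₀)^(n−i)
p-value (one-sided, H₁ greater) = 0.18965
At α=0.1: p ≥ α → fail to reject H₀

reject H₀: no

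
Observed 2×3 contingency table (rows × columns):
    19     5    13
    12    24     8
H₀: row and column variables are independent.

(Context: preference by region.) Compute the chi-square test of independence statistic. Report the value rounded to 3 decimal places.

Row totals [37, 44], col totals [31, 29, 21], n=81
χ² = (19−14.16)²/14.16 + (5−13.25)²/13.25 + (13−9.59)²/9.59 + (12−16.84)²/16.84 + (24−15.75)²/15.75 + (8−11.41)²/11.41 = 14.7244
df = 2

test statistic = 14.724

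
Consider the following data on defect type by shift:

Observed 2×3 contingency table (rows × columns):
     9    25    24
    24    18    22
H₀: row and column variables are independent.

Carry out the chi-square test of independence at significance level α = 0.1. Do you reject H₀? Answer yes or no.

Row totals [58, 64], col totals [33, 43, 46], n=122
χ² = (9−15.69)²/15.69 + (25−20.44)²/20.44 + (24−21.87)²/21.87 + (24−17.31)²/17.31 + (18−22.56)²/22.56 + (22−24.13)²/24.13 = 7.7684
df = 2
p-value (upper-tail) = 0.02056
At α=0.1: p < α → reject H₀

reject H₀: yes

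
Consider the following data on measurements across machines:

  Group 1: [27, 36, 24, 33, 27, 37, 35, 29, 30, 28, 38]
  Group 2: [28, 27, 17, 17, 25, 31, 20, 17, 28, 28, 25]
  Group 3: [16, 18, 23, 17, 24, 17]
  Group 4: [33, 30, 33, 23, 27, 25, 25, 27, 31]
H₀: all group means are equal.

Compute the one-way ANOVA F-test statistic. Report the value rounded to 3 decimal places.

Group means [31.27, 23.91, 19.17, 28.22], grand mean 26.378
SSB = Σnᵢ(x̄ᵢ−x̄)² = 673.223; SSW = ΣΣ(x−x̄ᵢ)² = 661.480
MSB = 673.223/3 = 224.4076; MSW = 661.480/33 = 20.0448
F = MSB/MSW = 11.1953
df = (3, 33)

test statistic = 11.195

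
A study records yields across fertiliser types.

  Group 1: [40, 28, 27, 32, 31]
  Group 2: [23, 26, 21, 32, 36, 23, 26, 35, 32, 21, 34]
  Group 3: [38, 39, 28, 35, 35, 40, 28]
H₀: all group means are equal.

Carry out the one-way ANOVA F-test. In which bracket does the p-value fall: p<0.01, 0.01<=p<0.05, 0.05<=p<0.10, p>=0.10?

p-value bracket: 0.05<=p<0.10

Group means [31.60, 28.09, 34.71], grand mean 30.870
SSB = Σnᵢ(x̄ᵢ−x̄)² = 191.071; SSW = ΣΣ(x−x̄ᵢ)² = 589.538
MSB = 191.071/2 = 95.5355; MSW = 589.538/20 = 29.4769
F = MSB/MSW = 3.2410
df = (2, 20)
p-value (upper-tail) = 0.06036
→ bracket: 0.05<=p<0.10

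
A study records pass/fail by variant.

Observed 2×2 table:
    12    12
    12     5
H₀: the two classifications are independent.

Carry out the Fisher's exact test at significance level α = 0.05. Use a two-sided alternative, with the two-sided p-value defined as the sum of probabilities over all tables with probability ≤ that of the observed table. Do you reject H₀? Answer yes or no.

reject H₀: no

Margins: r₁=24, r₂=17, c₁=24, c₂=17, n=41
p_obs = C(24,12)·C(17,12)/C(41,24); sum pmf over tables with pmf ≤ p_obs
p-value (two-sided) = 0.21694
At α=0.05: p ≥ α → fail to reject H₀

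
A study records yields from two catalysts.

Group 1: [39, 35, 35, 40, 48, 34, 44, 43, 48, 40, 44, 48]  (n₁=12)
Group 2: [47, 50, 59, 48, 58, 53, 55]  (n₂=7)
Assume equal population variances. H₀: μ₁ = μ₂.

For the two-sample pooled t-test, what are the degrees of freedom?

degrees of freedom = 17

df = n₁ + n₂ − 2 = 12 + 7 − 2 = 17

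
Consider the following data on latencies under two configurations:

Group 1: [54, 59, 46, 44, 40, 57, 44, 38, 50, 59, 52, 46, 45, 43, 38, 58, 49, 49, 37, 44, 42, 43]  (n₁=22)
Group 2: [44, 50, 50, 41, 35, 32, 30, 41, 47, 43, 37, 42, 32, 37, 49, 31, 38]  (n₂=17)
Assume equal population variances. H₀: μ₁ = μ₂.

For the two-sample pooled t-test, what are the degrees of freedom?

df = n₁ + n₂ − 2 = 22 + 17 − 2 = 37

degrees of freedom = 37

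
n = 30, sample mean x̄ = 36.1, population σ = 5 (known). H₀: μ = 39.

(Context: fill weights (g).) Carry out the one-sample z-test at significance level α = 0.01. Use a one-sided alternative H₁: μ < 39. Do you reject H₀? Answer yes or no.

SE = σ/√n = 5/√30 = 0.9129
z = (x̄−μ₀)/SE = (36.1−39)/0.9129 = -3.1768
p-value (one-sided, H₁ less) = 0.00074
At α=0.01: p < α → reject H₀

reject H₀: yes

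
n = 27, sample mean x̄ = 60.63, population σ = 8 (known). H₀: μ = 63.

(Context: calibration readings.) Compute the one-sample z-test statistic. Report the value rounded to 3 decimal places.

SE = σ/√n = 8/√27 = 1.5396
z = (x̄−μ₀)/SE = (60.63−63)/1.5396 = -1.5394

test statistic = -1.539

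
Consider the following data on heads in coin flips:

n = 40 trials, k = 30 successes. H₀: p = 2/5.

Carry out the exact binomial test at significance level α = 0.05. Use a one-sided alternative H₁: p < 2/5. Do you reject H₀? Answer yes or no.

Exact binomial: n=40, k=30, p₀=2/5=0.4000
P(X≤30) from Σ C(n,i)·p₀^i·(1−p₀)^(n−i)
p-value (one-sided, H₁ less) = 1.00000
At α=0.05: p ≥ α → fail to reject H₀

reject H₀: no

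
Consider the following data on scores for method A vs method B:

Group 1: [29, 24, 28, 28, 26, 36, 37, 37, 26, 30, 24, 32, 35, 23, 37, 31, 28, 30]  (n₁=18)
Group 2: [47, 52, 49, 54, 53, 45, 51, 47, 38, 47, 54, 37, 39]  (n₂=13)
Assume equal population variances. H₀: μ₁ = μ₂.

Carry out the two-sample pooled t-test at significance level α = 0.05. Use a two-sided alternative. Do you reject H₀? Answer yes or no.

x̄₁=30.056, s₁=4.721, n₁=18
x̄₂=47.154, s₂=5.970, n₂=13
s_p² = [17·4.721² + 12·5.970²]/29 = 27.8151
SE = √(s_p²·(1/18+1/13)) = 1.9196
t = (30.056−47.154)/1.9196 = -8.9072
df = 29
p-value (two-sided) = 0.00000
At α=0.05: p < α → reject H₀

reject H₀: yes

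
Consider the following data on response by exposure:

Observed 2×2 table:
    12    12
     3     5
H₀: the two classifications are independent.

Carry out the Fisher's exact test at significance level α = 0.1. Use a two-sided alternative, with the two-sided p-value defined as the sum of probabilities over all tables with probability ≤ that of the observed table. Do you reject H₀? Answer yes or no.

Margins: r₁=24, r₂=8, c₁=15, c₂=17, n=32
p_obs = C(24,12)·C(8,3)/C(32,15); sum pmf over tables with pmf ≤ p_obs
p-value (two-sided) = 0.69114
At α=0.1: p ≥ α → fail to reject H₀

reject H₀: no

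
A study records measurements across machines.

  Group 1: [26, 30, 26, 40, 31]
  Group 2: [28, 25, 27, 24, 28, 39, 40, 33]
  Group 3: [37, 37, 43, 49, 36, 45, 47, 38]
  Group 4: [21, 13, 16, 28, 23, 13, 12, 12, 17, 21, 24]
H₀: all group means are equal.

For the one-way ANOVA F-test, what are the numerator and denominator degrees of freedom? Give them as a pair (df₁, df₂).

degrees of freedom = [3, 28]

k = 4 groups, N = 32 total
df = (k−1, N−k) = (4−1, 32−4) = (3, 28)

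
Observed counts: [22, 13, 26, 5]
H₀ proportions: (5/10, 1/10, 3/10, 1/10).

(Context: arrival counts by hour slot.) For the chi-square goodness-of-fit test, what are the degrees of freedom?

df = k − 1 = 4 − 1 = 3

degrees of freedom = 3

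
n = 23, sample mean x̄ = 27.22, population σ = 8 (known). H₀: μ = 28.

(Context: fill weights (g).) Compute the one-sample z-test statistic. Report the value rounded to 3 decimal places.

test statistic = -0.468

SE = σ/√n = 8/√23 = 1.6681
z = (x̄−μ₀)/SE = (27.22−28)/1.6681 = -0.4676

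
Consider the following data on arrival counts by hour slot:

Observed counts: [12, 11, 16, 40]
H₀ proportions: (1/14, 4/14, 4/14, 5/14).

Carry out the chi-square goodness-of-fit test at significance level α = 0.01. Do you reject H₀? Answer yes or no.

n = 79; E_i = n·p_i = [5.64, 22.57, 22.57, 28.21]
χ² = (12−5.64)²/5.64 + (11−22.57)²/22.57 + (16−22.57)²/22.57 + (40−28.21)²/28.21 = 19.9304
df = 3
p-value (upper-tail) = 0.00018
At α=0.01: p < α → reject H₀

reject H₀: yes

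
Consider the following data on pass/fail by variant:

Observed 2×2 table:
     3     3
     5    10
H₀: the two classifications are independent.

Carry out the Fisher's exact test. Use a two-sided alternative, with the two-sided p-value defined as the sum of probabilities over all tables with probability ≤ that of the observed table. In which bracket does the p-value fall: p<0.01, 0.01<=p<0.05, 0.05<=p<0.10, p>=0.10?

Margins: r₁=6, r₂=15, c₁=8, c₂=13, n=21
p_obs = C(6,3)·C(15,5)/C(21,8); sum pmf over tables with pmf ≤ p_obs
p-value (two-sided) = 0.63106
→ bracket: p>=0.10

p-value bracket: p>=0.10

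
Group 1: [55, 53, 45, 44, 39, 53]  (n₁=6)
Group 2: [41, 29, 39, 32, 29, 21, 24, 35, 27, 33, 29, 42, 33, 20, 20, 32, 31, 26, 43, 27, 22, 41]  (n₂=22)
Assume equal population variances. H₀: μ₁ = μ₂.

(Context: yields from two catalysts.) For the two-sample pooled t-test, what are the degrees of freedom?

degrees of freedom = 26

df = n₁ + n₂ − 2 = 6 + 22 − 2 = 26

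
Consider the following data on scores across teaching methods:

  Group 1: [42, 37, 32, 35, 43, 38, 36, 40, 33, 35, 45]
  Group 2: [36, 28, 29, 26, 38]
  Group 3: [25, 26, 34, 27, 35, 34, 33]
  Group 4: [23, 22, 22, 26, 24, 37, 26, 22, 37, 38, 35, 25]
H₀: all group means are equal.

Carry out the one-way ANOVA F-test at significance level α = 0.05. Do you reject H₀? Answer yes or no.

reject H₀: yes

Group means [37.82, 31.40, 30.57, 28.08], grand mean 32.114
SSB = Σnᵢ(x̄ᵢ−x̄)² = 572.076; SSW = ΣΣ(x−x̄ᵢ)² = 879.467
MSB = 572.076/3 = 190.6918; MSW = 879.467/31 = 28.3699
F = MSB/MSW = 6.7216
df = (3, 31)
p-value (upper-tail) = 0.00126
At α=0.05: p < α → reject H₀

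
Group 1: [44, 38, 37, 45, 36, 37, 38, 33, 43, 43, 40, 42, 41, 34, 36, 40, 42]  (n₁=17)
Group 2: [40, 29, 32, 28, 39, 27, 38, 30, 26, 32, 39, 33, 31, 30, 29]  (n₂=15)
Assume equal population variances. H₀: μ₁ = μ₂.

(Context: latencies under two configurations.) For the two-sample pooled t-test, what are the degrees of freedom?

df = n₁ + n₂ − 2 = 17 + 15 − 2 = 30

degrees of freedom = 30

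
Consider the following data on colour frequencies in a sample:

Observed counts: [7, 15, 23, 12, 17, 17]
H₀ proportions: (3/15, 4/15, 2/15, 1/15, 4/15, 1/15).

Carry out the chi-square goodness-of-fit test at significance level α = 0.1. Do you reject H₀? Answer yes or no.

reject H₀: yes

n = 91; E_i = n·p_i = [18.20, 24.27, 12.13, 6.07, 24.27, 6.07]
χ² = (7−18.20)²/18.20 + (15−24.27)²/24.27 + (23−12.13)²/12.13 + (12−6.07)²/6.07 + (17−24.27)²/24.27 + (17−6.07)²/6.07 = 47.8462
df = 5
p-value (upper-tail) = 0.00000
At α=0.1: p < α → reject H₀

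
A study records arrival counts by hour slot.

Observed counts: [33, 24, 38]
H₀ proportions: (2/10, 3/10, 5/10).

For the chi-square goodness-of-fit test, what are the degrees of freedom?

degrees of freedom = 2

df = k − 1 = 3 − 1 = 2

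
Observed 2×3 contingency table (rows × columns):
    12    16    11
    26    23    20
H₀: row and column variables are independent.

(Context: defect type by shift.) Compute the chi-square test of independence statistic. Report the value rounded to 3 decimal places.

Row totals [39, 69], col totals [38, 39, 31], n=108
χ² = (12−13.72)²/13.72 + (16−14.08)²/14.08 + (11−11.19)²/11.19 + (26−24.28)²/24.28 + (23−24.92)²/24.92 + (20−19.81)²/19.81 = 0.7519
df = 2

test statistic = 0.752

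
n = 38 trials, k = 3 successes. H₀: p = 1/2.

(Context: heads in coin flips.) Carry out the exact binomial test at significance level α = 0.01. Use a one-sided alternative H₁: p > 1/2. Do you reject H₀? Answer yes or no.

reject H₀: no

Exact binomial: n=38, k=3, p₀=1/2=0.5000
P(X≥3) from Σ C(n,i)·p₀^i·(1−p₀)^(n−i)
p-value (one-sided, H₁ greater) = 1.00000
At α=0.01: p ≥ α → fail to reject H₀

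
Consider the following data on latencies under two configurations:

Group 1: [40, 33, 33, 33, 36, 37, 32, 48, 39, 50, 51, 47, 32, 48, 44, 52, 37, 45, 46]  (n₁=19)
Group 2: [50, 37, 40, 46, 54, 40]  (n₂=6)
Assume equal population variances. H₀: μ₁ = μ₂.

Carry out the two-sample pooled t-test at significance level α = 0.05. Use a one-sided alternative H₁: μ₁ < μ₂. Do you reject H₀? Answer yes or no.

x̄₁=41.211, s₁=7.076, n₁=19
x̄₂=44.500, s₂=6.626, n₂=6
s_p² = [18·7.076² + 5·6.626²]/23 = 48.7243
SE = √(s_p²·(1/19+1/6)) = 3.2688
t = (41.211−44.500)/3.2688 = -1.0063
df = 23
p-value (one-sided, H₁ less) = 0.16237
At α=0.05: p ≥ α → fail to reject H₀

reject H₀: no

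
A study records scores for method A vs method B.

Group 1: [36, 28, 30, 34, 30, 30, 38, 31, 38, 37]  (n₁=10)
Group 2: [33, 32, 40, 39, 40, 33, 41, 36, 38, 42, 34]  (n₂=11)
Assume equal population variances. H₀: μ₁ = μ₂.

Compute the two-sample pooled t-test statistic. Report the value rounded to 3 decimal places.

test statistic = -2.396

x̄₁=33.200, s₁=3.824, n₁=10
x̄₂=37.091, s₂=3.618, n₂=11
s_p² = [9·3.824² + 10·3.618²]/19 = 13.8163
SE = √(s_p²·(1/10+1/11)) = 1.6241
t = (33.200−37.091)/1.6241 = -2.3958
df = 19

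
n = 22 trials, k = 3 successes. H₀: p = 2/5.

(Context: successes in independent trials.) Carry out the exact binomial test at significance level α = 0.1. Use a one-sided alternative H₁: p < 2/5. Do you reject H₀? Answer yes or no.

reject H₀: yes

Exact binomial: n=22, k=3, p₀=2/5=0.4000
P(X≤3) from Σ C(n,i)·p₀^i·(1−p₀)^(n−i)
p-value (one-sided, H₁ less) = 0.00756
At α=0.1: p < α → reject H₀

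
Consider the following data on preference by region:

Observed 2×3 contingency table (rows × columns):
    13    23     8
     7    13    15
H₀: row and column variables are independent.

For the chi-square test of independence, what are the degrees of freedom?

df = (r−1)(c−1) = (2−1)·(3−1) = 2

degrees of freedom = 2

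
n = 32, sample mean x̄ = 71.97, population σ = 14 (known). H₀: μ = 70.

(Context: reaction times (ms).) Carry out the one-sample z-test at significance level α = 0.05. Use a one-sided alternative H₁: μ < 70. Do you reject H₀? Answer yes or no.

reject H₀: no

SE = σ/√n = 14/√32 = 2.4749
z = (x̄−μ₀)/SE = (71.97−70)/2.4749 = 0.7960
p-value (one-sided, H₁ less) = 0.78698
At α=0.05: p ≥ α → fail to reject H₀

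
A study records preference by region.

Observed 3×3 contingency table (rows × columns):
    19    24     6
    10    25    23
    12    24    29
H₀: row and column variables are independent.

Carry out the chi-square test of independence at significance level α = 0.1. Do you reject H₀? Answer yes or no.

reject H₀: yes

Row totals [49, 58, 65], col totals [41, 73, 58], n=172
χ² = (19−11.68)²/11.68 + (24−20.80)²/20.80 + (6−16.52)²/16.52 + (10−13.83)²/13.83 + (25−24.62)²/24.62 + (23−19.56)²/19.56 + (12−15.49)²/15.49 + (24−27.59)²/27.59 + (29−21.92)²/21.92 = 16.9951
df = 4
p-value (upper-tail) = 0.00194
At α=0.1: p < α → reject H₀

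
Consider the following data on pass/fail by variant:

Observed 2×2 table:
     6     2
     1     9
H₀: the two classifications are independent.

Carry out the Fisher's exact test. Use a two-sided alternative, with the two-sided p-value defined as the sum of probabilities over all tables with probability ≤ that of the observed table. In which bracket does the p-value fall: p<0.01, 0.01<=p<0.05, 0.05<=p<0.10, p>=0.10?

Margins: r₁=8, r₂=10, c₁=7, c₂=11, n=18
p_obs = C(8,6)·C(10,1)/C(18,7); sum pmf over tables with pmf ≤ p_obs
p-value (two-sided) = 0.01282
→ bracket: 0.01<=p<0.05

p-value bracket: 0.01<=p<0.05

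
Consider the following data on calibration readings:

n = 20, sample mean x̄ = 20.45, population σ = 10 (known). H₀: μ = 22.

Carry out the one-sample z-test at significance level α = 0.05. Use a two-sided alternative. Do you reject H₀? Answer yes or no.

reject H₀: no

SE = σ/√n = 10/√20 = 2.2361
z = (x̄−μ₀)/SE = (20.45−22)/2.2361 = -0.6932
p-value (two-sided) = 0.48820
At α=0.05: p ≥ α → fail to reject H₀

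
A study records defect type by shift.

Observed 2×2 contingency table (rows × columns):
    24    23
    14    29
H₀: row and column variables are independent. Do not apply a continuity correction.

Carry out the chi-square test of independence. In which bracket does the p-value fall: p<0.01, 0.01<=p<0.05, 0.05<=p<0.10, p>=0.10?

Row totals [47, 43], col totals [38, 52], n=90
χ² = (24−19.84)²/19.84 + (23−27.16)²/27.16 + (14−18.16)²/18.16 + (29−24.84)²/24.84 = 3.1523
df = 1
p-value (upper-tail) = 0.07582
→ bracket: 0.05<=p<0.10

p-value bracket: 0.05<=p<0.10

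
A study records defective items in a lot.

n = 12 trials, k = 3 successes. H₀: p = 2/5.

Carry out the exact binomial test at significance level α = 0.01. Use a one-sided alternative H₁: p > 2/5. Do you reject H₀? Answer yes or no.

reject H₀: no

Exact binomial: n=12, k=3, p₀=2/5=0.4000
P(X≥3) from Σ C(n,i)·p₀^i·(1−p₀)^(n−i)
p-value (one-sided, H₁ greater) = 0.91656
At α=0.01: p ≥ α → fail to reject H₀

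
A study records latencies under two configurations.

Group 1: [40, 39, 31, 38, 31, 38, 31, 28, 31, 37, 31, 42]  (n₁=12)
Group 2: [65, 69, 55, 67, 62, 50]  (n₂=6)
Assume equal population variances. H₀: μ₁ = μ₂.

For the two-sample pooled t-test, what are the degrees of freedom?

df = n₁ + n₂ − 2 = 12 + 6 − 2 = 16

degrees of freedom = 16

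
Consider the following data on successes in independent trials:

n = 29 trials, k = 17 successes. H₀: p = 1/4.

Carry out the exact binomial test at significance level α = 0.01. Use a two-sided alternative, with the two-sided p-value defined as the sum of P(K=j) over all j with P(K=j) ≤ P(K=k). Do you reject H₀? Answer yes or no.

Exact binomial: n=29, k=17, p₀=1/4=0.2500
P(X=j) = C(n,j)·p₀^j·(1−p₀)^(n−j); p = Σ P(X=j) over j with P(X=j) ≤ P(X=17)
p-value (two-sided) = 0.00012
At α=0.01: p < α → reject H₀

reject H₀: yes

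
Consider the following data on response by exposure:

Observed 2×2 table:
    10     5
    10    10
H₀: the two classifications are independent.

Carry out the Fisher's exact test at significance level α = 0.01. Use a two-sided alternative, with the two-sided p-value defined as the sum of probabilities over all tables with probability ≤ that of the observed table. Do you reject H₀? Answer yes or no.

reject H₀: no

Margins: r₁=15, r₂=20, c₁=20, c₂=15, n=35
p_obs = C(15,10)·C(20,10)/C(35,20); sum pmf over tables with pmf ≤ p_obs
p-value (two-sided) = 0.49160
At α=0.01: p ≥ α → fail to reject H₀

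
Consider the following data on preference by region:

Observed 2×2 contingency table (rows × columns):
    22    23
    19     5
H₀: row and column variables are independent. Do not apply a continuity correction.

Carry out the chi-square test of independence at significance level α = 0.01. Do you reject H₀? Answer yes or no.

Row totals [45, 24], col totals [41, 28], n=69
χ² = (22−26.74)²/26.74 + (23−18.26)²/18.26 + (19−14.26)²/14.26 + (5−9.74)²/9.74 = 5.9508
df = 1
p-value (upper-tail) = 0.01471
At α=0.01: p ≥ α → fail to reject H₀

reject H₀: no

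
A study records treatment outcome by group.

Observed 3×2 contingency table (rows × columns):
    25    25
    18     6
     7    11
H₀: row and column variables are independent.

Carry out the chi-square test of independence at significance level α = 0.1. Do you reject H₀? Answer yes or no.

Row totals [50, 24, 18], col totals [50, 42], n=92
χ² = (25−27.17)²/27.17 + (25−22.83)²/22.83 + (18−13.04)²/13.04 + (6−10.96)²/10.96 + (7−9.78)²/9.78 + (11−8.22)²/8.22 = 6.2404
df = 2
p-value (upper-tail) = 0.04415
At α=0.1: p < α → reject H₀

reject H₀: yes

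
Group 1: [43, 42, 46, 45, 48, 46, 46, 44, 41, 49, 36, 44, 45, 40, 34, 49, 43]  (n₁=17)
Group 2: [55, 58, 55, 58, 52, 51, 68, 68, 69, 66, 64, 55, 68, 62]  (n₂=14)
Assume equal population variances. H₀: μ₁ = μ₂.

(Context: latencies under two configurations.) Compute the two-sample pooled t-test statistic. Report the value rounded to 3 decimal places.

test statistic = -8.869

x̄₁=43.588, s₁=4.124, n₁=17
x̄₂=60.643, s₂=6.512, n₂=14
s_p² = [16·4.124² + 13·6.512²]/29 = 28.3908
SE = √(s_p²·(1/17+1/14)) = 1.9230
t = (43.588−60.643)/1.9230 = -8.8687
df = 29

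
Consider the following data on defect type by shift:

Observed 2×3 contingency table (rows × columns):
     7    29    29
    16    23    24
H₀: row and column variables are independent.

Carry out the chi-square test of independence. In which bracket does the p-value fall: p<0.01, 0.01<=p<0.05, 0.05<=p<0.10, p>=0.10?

p-value bracket: 0.05<=p<0.10

Row totals [65, 63], col totals [23, 52, 53], n=128
χ² = (7−11.68)²/11.68 + (29−26.41)²/26.41 + (29−26.91)²/26.91 + (16−11.32)²/11.32 + (23−25.59)²/25.59 + (24−26.09)²/26.09 = 4.6556
df = 2
p-value (upper-tail) = 0.09751
→ bracket: 0.05<=p<0.10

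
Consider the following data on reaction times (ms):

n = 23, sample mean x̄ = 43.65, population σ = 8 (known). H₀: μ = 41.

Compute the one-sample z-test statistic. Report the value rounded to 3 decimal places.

test statistic = 1.589

SE = σ/√n = 8/√23 = 1.6681
z = (x̄−μ₀)/SE = (43.65−41)/1.6681 = 1.5886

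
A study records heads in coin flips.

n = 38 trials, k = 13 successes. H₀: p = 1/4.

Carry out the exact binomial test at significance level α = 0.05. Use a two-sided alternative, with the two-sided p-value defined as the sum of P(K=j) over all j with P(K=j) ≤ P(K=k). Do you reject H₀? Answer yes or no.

Exact binomial: n=38, k=13, p₀=1/4=0.2500
P(X=j) = C(n,j)·p₀^j·(1−p₀)^(n−j); p = Σ P(X=j) over j with P(X=j) ≤ P(X=13)
p-value (two-sided) = 0.19214
At α=0.05: p ≥ α → fail to reject H₀

reject H₀: no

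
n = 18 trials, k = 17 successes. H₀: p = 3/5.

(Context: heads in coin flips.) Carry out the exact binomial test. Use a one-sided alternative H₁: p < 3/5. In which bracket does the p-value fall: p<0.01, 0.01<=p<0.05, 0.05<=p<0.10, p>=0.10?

Exact binomial: n=18, k=17, p₀=3/5=0.6000
P(X≤17) from Σ C(n,i)·p₀^i·(1−p₀)^(n−i)
p-value (one-sided, H₁ less) = 0.99990
→ bracket: p>=0.10

p-value bracket: p>=0.10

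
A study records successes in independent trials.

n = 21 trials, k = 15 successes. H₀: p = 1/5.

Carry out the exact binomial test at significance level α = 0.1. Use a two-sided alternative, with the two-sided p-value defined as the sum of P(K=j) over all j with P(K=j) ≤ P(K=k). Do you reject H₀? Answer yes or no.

Exact binomial: n=21, k=15, p₀=1/5=0.2000
P(X=j) = C(n,j)·p₀^j·(1−p₀)^(n−j); p = Σ P(X=j) over j with P(X=j) ≤ P(X=15)
p-value (two-sided) = 0.00000
At α=0.1: p < α → reject H₀

reject H₀: yes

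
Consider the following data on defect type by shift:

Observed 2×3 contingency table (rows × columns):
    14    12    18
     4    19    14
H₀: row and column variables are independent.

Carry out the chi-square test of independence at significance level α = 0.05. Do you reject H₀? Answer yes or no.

reject H₀: yes

Row totals [44, 37], col totals [18, 31, 32], n=81
χ² = (14−9.78)²/9.78 + (12−16.84)²/16.84 + (18−17.38)²/17.38 + (4−8.22)²/8.22 + (19−14.16)²/14.16 + (14−14.62)²/14.62 = 7.0842
df = 2
p-value (upper-tail) = 0.02895
At α=0.05: p < α → reject H₀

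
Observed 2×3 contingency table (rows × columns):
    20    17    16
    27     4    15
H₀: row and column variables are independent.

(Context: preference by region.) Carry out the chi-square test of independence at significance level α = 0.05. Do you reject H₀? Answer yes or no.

Row totals [53, 46], col totals [47, 21, 31], n=99
χ² = (20−25.16)²/25.16 + (17−11.24)²/11.24 + (16−16.60)²/16.60 + (27−21.84)²/21.84 + (4−9.76)²/9.76 + (15−14.40)²/14.40 = 8.6708
df = 2
p-value (upper-tail) = 0.01310
At α=0.05: p < α → reject H₀

reject H₀: yes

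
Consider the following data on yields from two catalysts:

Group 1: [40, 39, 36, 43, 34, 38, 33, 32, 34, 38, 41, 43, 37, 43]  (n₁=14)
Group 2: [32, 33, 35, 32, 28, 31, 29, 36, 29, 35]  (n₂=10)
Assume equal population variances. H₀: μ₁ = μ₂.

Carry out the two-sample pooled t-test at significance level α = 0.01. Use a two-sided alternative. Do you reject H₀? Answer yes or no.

reject H₀: yes

x̄₁=37.929, s₁=3.792, n₁=14
x̄₂=32.000, s₂=2.789, n₂=10
s_p² = [13·3.792² + 9·2.789²]/22 = 11.6786
SE = √(s_p²·(1/14+1/10)) = 1.4149
t = (37.929−32.000)/1.4149 = 4.1900
df = 22
p-value (two-sided) = 0.00038
At α=0.01: p < α → reject H₀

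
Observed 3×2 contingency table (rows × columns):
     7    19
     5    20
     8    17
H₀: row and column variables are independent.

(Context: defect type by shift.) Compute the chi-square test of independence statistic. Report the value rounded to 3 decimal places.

test statistic = 0.936

Row totals [26, 25, 25], col totals [20, 56], n=76
χ² = (7−6.84)²/6.84 + (19−19.16)²/19.16 + (5−6.58)²/6.58 + (20−18.42)²/18.42 + (8−6.58)²/6.58 + (17−18.42)²/18.42 = 0.9358
df = 2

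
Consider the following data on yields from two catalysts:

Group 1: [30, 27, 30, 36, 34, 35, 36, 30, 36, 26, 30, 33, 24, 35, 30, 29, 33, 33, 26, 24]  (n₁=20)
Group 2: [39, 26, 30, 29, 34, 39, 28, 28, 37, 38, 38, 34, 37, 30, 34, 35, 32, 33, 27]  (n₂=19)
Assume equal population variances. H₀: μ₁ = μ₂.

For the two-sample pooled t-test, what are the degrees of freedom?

df = n₁ + n₂ − 2 = 20 + 19 − 2 = 37

degrees of freedom = 37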